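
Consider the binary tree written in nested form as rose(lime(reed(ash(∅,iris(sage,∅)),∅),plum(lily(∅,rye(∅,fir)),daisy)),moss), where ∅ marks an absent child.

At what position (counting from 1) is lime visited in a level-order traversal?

2

Level-order visits nodes level by level from the root, left to right within each level.
Level 0: rose
Level 1: lime, moss
Level 2: reed, plum
Level 3: ash, lily, daisy
Level 4: iris, rye
Level 5: sage, fir
Full level-order sequence: rose, lime, moss, reed, plum, ash, lily, daisy, iris, rye, sage, fir.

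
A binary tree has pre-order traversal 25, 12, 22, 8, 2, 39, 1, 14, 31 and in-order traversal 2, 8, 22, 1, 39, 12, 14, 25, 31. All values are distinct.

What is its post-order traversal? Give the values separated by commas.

2, 8, 1, 39, 22, 14, 12, 31, 25

The first element of pre-order is the root; it splits in-order into left and right subtrees.
Root 25: left subtree has 7 nodes {2, 8, 22, 1, 39, 12, 14}, right has 1 {31}.
  Root 12: left subtree has 5 nodes {2, 8, 22, 1, 39}, right has 1 {14}.
    Root 22: left subtree has 2 nodes {2, 8}, right has 2 {1, 39}.
      Root 8: left subtree has 1 node {2}, right has 0 { }.
      Root 39: left subtree has 1 node {1}, right has 0 { }.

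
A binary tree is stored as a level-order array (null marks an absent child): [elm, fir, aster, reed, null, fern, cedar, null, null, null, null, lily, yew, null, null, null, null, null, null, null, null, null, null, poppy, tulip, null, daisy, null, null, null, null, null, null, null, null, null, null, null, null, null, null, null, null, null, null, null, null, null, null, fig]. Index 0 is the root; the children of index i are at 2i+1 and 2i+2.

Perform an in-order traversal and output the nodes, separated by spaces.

reed fir elm poppy lily fig tulip fern yew daisy aster cedar

In-order visits the left subtree, then the node, then the right subtree.
At elm: go left to fir.
  At fir: go left to reed.
    reed is a leaf — visit reed.
  Visit fir.
  At fir: no right child.
Visit elm.
At elm: go right to aster.
  At aster: go left to fern.
    At fern: go left to lily.
      At lily: go left to poppy.
        poppy is a leaf — visit poppy.
      Visit lily.
      At lily: go right to tulip.
        At tulip: go left to fig.
          fig is a leaf — visit fig.
        Visit tulip.
        At tulip: no right child.
    Visit fern.
    At fern: go right to yew.
      At yew: no left child.
      Visit yew.
      At yew: go right to daisy.
        daisy is a leaf — visit daisy.
  Visit aster.
  At aster: go right to cedar.
    cedar is a leaf — visit cedar.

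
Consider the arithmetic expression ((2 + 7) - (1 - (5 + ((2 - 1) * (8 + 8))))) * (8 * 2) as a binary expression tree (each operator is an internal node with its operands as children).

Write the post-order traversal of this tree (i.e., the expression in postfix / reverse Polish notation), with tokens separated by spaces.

2 7 + 1 5 2 1 - 8 8 + * + - - 8 2 * *

Post-order on an expression tree gives postfix notation: for each operator, emit left operand, right operand, then the operator.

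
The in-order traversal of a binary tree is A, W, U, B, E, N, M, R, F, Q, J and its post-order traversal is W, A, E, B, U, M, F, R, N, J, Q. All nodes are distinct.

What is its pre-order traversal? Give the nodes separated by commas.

The last element of post-order is the root; it splits in-order into left and right subtrees.
Root Q: left subtree has 9 nodes {A, W, U, B, E, N, M, R, F}, right has 1 {J}.
  Root N: left subtree has 5 nodes {A, W, U, B, E}, right has 3 {M, R, F}.
    Root U: left subtree has 2 nodes {A, W}, right has 2 {B, E}.
      Root A: left subtree has 0 nodes { }, right has 1 {W}.
      Root B: left subtree has 0 nodes { }, right has 1 {E}.
    Root R: left subtree has 1 node {M}, right has 1 {F}.

Q, N, U, A, W, B, E, R, M, F, J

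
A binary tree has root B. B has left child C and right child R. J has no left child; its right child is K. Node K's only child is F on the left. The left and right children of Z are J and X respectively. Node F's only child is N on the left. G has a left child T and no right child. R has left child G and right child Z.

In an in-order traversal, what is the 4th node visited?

G

In-order visits the left subtree, then the node, then the right subtree.
At B: go left to C.
  C is a leaf — visit C.
Visit B.
At B: go right to R.
  At R: go left to G.
    At G: go left to T.
      T is a leaf — visit T.
    Visit G.
    At G: no right child.
  Visit R.
  At R: go right to Z.
    At Z: go left to J.
      At J: no left child.
      Visit J.
      At J: go right to K.
        At K: go left to F.
          At F: go left to N.
            N is a leaf — visit N.
          Visit F.
          At F: no right child.
        Visit K.
        At K: no right child.
    Visit Z.
    At Z: go right to X.
      X is a leaf — visit X.
Full in-order sequence: C, B, T, G, R, J, N, F, K, Z, X.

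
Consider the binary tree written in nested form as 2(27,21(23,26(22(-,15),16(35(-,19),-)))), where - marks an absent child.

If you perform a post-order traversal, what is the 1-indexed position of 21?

Post-order visits the left subtree, then the right subtree, then the node.
At 2: go left to 27.
  27 is a leaf — visit 27.
At 2: go right to 21.
  At 21: go left to 23.
    23 is a leaf — visit 23.
  At 21: go right to 26.
    At 26: go left to 22.
      At 22: no left child.
      At 22: go right to 15.
        15 is a leaf — visit 15.
      Visit 22.
    At 26: go right to 16.
      At 16: go left to 35.
        At 35: no left child.
        At 35: go right to 19.
          19 is a leaf — visit 19.
        Visit 35.
      At 16: no right child.
      Visit 16.
    Visit 26.
  Visit 21.
Visit 2.
Full post-order sequence: 27, 23, 15, 22, 19, 35, 16, 26, 21, 2.

9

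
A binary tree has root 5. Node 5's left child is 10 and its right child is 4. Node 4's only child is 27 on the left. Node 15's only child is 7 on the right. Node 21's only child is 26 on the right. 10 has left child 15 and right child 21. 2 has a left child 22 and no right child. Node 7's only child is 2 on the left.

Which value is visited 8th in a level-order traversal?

Level-order visits nodes level by level from the root, left to right within each level.
Level 0: 5
Level 1: 10, 4
Level 2: 15, 21, 27
Level 3: 7, 26
Level 4: 2
Level 5: 22
Full level-order sequence: 5, 10, 4, 15, 21, 27, 7, 26, 2, 22.

26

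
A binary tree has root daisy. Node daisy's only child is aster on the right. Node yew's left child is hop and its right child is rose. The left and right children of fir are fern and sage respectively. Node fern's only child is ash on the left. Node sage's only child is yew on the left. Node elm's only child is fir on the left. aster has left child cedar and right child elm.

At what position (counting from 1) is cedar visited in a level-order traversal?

3

Level-order visits nodes level by level from the root, left to right within each level.
Level 0: daisy
Level 1: aster
Level 2: cedar, elm
Level 3: fir
Level 4: fern, sage
Level 5: ash, yew
Level 6: hop, rose
Full level-order sequence: daisy, aster, cedar, elm, fir, fern, sage, ash, yew, hop, rose.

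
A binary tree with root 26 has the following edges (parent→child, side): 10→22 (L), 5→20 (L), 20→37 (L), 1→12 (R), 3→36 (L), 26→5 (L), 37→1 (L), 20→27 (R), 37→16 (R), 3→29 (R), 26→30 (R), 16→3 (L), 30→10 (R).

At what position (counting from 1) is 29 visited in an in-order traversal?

6

In-order visits the left subtree, then the node, then the right subtree.
At 26: go left to 5.
  At 5: go left to 20.
    At 20: go left to 37.
      At 37: go left to 1.
        At 1: no left child.
        Visit 1.
        At 1: go right to 12.
          12 is a leaf — visit 12.
      Visit 37.
      At 37: go right to 16.
        At 16: go left to 3.
          At 3: go left to 36.
            36 is a leaf — visit 36.
          Visit 3.
          At 3: go right to 29.
            29 is a leaf — visit 29.
        Visit 16.
        At 16: no right child.
    Visit 20.
    At 20: go right to 27.
      27 is a leaf — visit 27.
  Visit 5.
  At 5: no right child.
Visit 26.
At 26: go right to 30.
  At 30: no left child.
  Visit 30.
  At 30: go right to 10.
    At 10: go left to 22.
      22 is a leaf — visit 22.
    Visit 10.
    At 10: no right child.
Full in-order sequence: 1, 12, 37, 36, 3, 29, 16, 20, 27, 5, 26, 30, 22, 10.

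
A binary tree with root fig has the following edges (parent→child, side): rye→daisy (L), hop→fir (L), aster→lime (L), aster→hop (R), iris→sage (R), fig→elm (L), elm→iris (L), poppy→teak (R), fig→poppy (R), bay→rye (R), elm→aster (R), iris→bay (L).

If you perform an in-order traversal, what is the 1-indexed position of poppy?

In-order visits the left subtree, then the node, then the right subtree.
At fig: go left to elm.
  At elm: go left to iris.
    At iris: go left to bay.
      At bay: no left child.
      Visit bay.
      At bay: go right to rye.
        At rye: go left to daisy.
          daisy is a leaf — visit daisy.
        Visit rye.
        At rye: no right child.
    Visit iris.
    At iris: go right to sage.
      sage is a leaf — visit sage.
  Visit elm.
  At elm: go right to aster.
    At aster: go left to lime.
      lime is a leaf — visit lime.
    Visit aster.
    At aster: go right to hop.
      At hop: go left to fir.
        fir is a leaf — visit fir.
      Visit hop.
      At hop: no right child.
Visit fig.
At fig: go right to poppy.
  At poppy: no left child.
  Visit poppy.
  At poppy: go right to teak.
    teak is a leaf — visit teak.
Full in-order sequence: bay, daisy, rye, iris, sage, elm, lime, aster, fir, hop, fig, poppy, teak.

12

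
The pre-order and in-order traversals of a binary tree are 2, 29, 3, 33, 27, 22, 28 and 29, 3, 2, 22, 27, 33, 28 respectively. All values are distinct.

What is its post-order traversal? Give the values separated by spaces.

The first element of pre-order is the root; it splits in-order into left and right subtrees.
Root 2: left subtree has 2 nodes {29, 3}, right has 4 {22, 27, 33, 28}.
  Root 29: left subtree has 0 nodes { }, right has 1 {3}.
  Root 33: left subtree has 2 nodes {22, 27}, right has 1 {28}.
    Root 27: left subtree has 1 node {22}, right has 0 { }.

3 29 22 27 28 33 2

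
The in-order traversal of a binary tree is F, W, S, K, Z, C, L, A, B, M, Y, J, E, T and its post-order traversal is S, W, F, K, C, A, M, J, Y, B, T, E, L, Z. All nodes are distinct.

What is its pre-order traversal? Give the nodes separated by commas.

Z, K, F, W, S, L, C, E, B, A, Y, M, J, T

The last element of post-order is the root; it splits in-order into left and right subtrees.
Root Z: left subtree has 4 nodes {F, W, S, K}, right has 9 {C, L, A, B, M, Y, J, E, T}.
  Root K: left subtree has 3 nodes {F, W, S}, right has 0 { }.
    Root F: left subtree has 0 nodes { }, right has 2 {W, S}.
      Root W: left subtree has 0 nodes { }, right has 1 {S}.
  Root L: left subtree has 1 node {C}, right has 7 {A, B, M, Y, J, E, T}.
    Root E: left subtree has 5 nodes {A, B, M, Y, J}, right has 1 {T}.
      Root B: left subtree has 1 node {A}, right has 3 {M, Y, J}.
        Root Y: left subtree has 1 node {M}, right has 1 {J}.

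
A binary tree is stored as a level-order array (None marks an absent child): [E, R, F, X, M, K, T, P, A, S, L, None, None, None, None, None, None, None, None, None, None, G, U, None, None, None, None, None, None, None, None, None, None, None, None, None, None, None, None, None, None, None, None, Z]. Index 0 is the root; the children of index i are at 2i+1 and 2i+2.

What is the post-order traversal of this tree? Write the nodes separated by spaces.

P A X S Z G U L M R K T F E

Post-order visits the left subtree, then the right subtree, then the node.
At E: go left to R.
  At R: go left to X.
    At X: go left to P.
      P is a leaf — visit P.
    At X: go right to A.
      A is a leaf — visit A.
    Visit X.
  At R: go right to M.
    At M: go left to S.
      S is a leaf — visit S.
    At M: go right to L.
      At L: go left to G.
        At G: go left to Z.
          Z is a leaf — visit Z.
        At G: no right child.
        Visit G.
      At L: go right to U.
        U is a leaf — visit U.
      Visit L.
    Visit M.
  Visit R.
At E: go right to F.
  At F: go left to K.
    K is a leaf — visit K.
  At F: go right to T.
    T is a leaf — visit T.
  Visit F.
Visit E.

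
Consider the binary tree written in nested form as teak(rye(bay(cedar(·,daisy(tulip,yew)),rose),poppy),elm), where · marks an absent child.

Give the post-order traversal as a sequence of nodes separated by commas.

tulip, yew, daisy, cedar, rose, bay, poppy, rye, elm, teak

Post-order visits the left subtree, then the right subtree, then the node.
At teak: go left to rye.
  At rye: go left to bay.
    At bay: go left to cedar.
      At cedar: no left child.
      At cedar: go right to daisy.
        At daisy: go left to tulip.
          tulip is a leaf — visit tulip.
        At daisy: go right to yew.
          yew is a leaf — visit yew.
        Visit daisy.
      Visit cedar.
    At bay: go right to rose.
      rose is a leaf — visit rose.
    Visit bay.
  At rye: go right to poppy.
    poppy is a leaf — visit poppy.
  Visit rye.
At teak: go right to elm.
  elm is a leaf — visit elm.
Visit teak.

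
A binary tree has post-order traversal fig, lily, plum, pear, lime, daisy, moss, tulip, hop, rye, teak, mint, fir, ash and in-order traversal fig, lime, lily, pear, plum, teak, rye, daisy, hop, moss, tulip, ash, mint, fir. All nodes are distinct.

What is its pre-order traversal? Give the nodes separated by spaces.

The last element of post-order is the root; it splits in-order into left and right subtrees.
Root ash: left subtree has 11 nodes {fig, lime, lily, pear, plum, teak, rye, daisy, hop, moss, tulip}, right has 2 {mint, fir}.
  Root teak: left subtree has 5 nodes {fig, lime, lily, pear, plum}, right has 5 {rye, daisy, hop, moss, tulip}.
    Root lime: left subtree has 1 node {fig}, right has 3 {lily, pear, plum}.
      Root pear: left subtree has 1 node {lily}, right has 1 {plum}.
    Root rye: left subtree has 0 nodes { }, right has 4 {daisy, hop, moss, tulip}.
      Root hop: left subtree has 1 node {daisy}, right has 2 {moss, tulip}.
        Root tulip: left subtree has 1 node {moss}, right has 0 { }.
  Root fir: left subtree has 1 node {mint}, right has 0 { }.

ash teak lime fig pear lily plum rye hop daisy tulip moss fir mint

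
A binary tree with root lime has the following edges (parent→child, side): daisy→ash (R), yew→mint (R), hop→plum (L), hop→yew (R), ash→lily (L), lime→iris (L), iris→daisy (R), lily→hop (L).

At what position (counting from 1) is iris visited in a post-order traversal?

8

Post-order visits the left subtree, then the right subtree, then the node.
At lime: go left to iris.
  At iris: no left child.
  At iris: go right to daisy.
    At daisy: no left child.
    At daisy: go right to ash.
      At ash: go left to lily.
        At lily: go left to hop.
          At hop: go left to plum.
            plum is a leaf — visit plum.
          At hop: go right to yew.
            At yew: no left child.
            At yew: go right to mint.
              mint is a leaf — visit mint.
            Visit yew.
          Visit hop.
        At lily: no right child.
        Visit lily.
      At ash: no right child.
      Visit ash.
    Visit daisy.
  Visit iris.
At lime: no right child.
Visit lime.
Full post-order sequence: plum, mint, yew, hop, lily, ash, daisy, iris, lime.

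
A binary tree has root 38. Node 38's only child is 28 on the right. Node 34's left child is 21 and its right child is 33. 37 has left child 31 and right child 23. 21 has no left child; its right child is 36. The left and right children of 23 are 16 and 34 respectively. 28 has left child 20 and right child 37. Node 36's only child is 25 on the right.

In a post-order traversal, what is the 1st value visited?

20

Post-order visits the left subtree, then the right subtree, then the node.
At 38: no left child.
At 38: go right to 28.
  At 28: go left to 20.
    20 is a leaf — visit 20.
  At 28: go right to 37.
    At 37: go left to 31.
      31 is a leaf — visit 31.
    At 37: go right to 23.
      At 23: go left to 16.
        16 is a leaf — visit 16.
      At 23: go right to 34.
        At 34: go left to 21.
          At 21: no left child.
          At 21: go right to 36.
            At 36: no left child.
            At 36: go right to 25.
              25 is a leaf — visit 25.
            Visit 36.
          Visit 21.
        At 34: go right to 33.
          33 is a leaf — visit 33.
        Visit 34.
      Visit 23.
    Visit 37.
  Visit 28.
Visit 38.
Full post-order sequence: 20, 31, 16, 25, 36, 21, 33, 34, 23, 37, 28, 38.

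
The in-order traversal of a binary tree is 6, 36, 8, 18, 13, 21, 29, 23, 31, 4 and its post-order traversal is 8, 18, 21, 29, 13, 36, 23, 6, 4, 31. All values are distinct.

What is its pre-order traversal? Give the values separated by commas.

The last element of post-order is the root; it splits in-order into left and right subtrees.
Root 31: left subtree has 8 nodes {6, 36, 8, 18, 13, 21, 29, 23}, right has 1 {4}.
  Root 6: left subtree has 0 nodes { }, right has 7 {36, 8, 18, 13, 21, 29, 23}.
    Root 23: left subtree has 6 nodes {36, 8, 18, 13, 21, 29}, right has 0 { }.
      Root 36: left subtree has 0 nodes { }, right has 5 {8, 18, 13, 21, 29}.
        Root 13: left subtree has 2 nodes {8, 18}, right has 2 {21, 29}.
          Root 18: left subtree has 1 node {8}, right has 0 { }.
          Root 29: left subtree has 1 node {21}, right has 0 { }.

31, 6, 23, 36, 13, 18, 8, 29, 21, 4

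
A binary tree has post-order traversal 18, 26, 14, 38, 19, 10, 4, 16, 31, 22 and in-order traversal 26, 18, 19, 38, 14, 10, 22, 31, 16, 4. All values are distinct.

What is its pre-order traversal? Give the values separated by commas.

22, 10, 19, 26, 18, 38, 14, 31, 16, 4

The last element of post-order is the root; it splits in-order into left and right subtrees.
Root 22: left subtree has 6 nodes {26, 18, 19, 38, 14, 10}, right has 3 {31, 16, 4}.
  Root 10: left subtree has 5 nodes {26, 18, 19, 38, 14}, right has 0 { }.
    Root 19: left subtree has 2 nodes {26, 18}, right has 2 {38, 14}.
      Root 26: left subtree has 0 nodes { }, right has 1 {18}.
      Root 38: left subtree has 0 nodes { }, right has 1 {14}.
  Root 31: left subtree has 0 nodes { }, right has 2 {16, 4}.
    Root 16: left subtree has 0 nodes { }, right has 1 {4}.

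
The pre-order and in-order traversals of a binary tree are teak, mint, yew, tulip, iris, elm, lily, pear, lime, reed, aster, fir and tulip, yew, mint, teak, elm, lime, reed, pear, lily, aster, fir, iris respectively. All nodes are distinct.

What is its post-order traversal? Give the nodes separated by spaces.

tulip yew mint reed lime pear fir aster lily elm iris teak

The first element of pre-order is the root; it splits in-order into left and right subtrees.
Root teak: left subtree has 3 nodes {tulip, yew, mint}, right has 8 {elm, lime, reed, pear, lily, aster, fir, iris}.
  Root mint: left subtree has 2 nodes {tulip, yew}, right has 0 { }.
    Root yew: left subtree has 1 node {tulip}, right has 0 { }.
  Root iris: left subtree has 7 nodes {elm, lime, reed, pear, lily, aster, fir}, right has 0 { }.
    Root elm: left subtree has 0 nodes { }, right has 6 {lime, reed, pear, lily, aster, fir}.
      Root lily: left subtree has 3 nodes {lime, reed, pear}, right has 2 {aster, fir}.
        Root pear: left subtree has 2 nodes {lime, reed}, right has 0 { }.
          Root lime: left subtree has 0 nodes { }, right has 1 {reed}.
        Root aster: left subtree has 0 nodes { }, right has 1 {fir}.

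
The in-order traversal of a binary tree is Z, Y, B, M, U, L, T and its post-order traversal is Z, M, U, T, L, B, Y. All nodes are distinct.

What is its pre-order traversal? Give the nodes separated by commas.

The last element of post-order is the root; it splits in-order into left and right subtrees.
Root Y: left subtree has 1 node {Z}, right has 5 {B, M, U, L, T}.
  Root B: left subtree has 0 nodes { }, right has 4 {M, U, L, T}.
    Root L: left subtree has 2 nodes {M, U}, right has 1 {T}.
      Root U: left subtree has 1 node {M}, right has 0 { }.

Y, Z, B, L, U, M, T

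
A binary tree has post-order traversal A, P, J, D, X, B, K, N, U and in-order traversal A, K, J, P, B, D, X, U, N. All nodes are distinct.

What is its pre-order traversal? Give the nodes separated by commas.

The last element of post-order is the root; it splits in-order into left and right subtrees.
Root U: left subtree has 7 nodes {A, K, J, P, B, D, X}, right has 1 {N}.
  Root K: left subtree has 1 node {A}, right has 5 {J, P, B, D, X}.
    Root B: left subtree has 2 nodes {J, P}, right has 2 {D, X}.
      Root J: left subtree has 0 nodes { }, right has 1 {P}.
      Root X: left subtree has 1 node {D}, right has 0 { }.

U, K, A, B, J, P, X, D, N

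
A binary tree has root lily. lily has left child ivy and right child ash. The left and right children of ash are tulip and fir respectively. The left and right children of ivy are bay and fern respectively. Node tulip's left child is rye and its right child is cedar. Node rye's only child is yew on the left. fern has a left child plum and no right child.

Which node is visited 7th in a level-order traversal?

fir

Level-order visits nodes level by level from the root, left to right within each level.
Level 0: lily
Level 1: ivy, ash
Level 2: bay, fern, tulip, fir
Level 3: plum, rye, cedar
Level 4: yew
Full level-order sequence: lily, ivy, ash, bay, fern, tulip, fir, plum, rye, cedar, yew.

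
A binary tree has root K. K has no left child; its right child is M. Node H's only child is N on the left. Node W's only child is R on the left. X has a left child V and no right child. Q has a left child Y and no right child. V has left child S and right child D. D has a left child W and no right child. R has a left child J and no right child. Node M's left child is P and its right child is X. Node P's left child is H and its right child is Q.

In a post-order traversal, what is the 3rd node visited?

Post-order visits the left subtree, then the right subtree, then the node.
At K: no left child.
At K: go right to M.
  At M: go left to P.
    At P: go left to H.
      At H: go left to N.
        N is a leaf — visit N.
      At H: no right child.
      Visit H.
    At P: go right to Q.
      At Q: go left to Y.
        Y is a leaf — visit Y.
      At Q: no right child.
      Visit Q.
    Visit P.
  At M: go right to X.
    At X: go left to V.
      At V: go left to S.
        S is a leaf — visit S.
      At V: go right to D.
        At D: go left to W.
          At W: go left to R.
            At R: go left to J.
              J is a leaf — visit J.
            At R: no right child.
            Visit R.
          At W: no right child.
          Visit W.
        At D: no right child.
        Visit D.
      Visit V.
    At X: no right child.
    Visit X.
  Visit M.
Visit K.
Full post-order sequence: N, H, Y, Q, P, S, J, R, W, D, V, X, M, K.

Y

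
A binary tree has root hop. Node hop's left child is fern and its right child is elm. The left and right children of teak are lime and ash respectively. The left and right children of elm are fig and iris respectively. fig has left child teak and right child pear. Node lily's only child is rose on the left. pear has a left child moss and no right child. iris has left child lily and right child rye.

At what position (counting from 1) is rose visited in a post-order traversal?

Post-order visits the left subtree, then the right subtree, then the node.
At hop: go left to fern.
  fern is a leaf — visit fern.
At hop: go right to elm.
  At elm: go left to fig.
    At fig: go left to teak.
      At teak: go left to lime.
        lime is a leaf — visit lime.
      At teak: go right to ash.
        ash is a leaf — visit ash.
      Visit teak.
    At fig: go right to pear.
      At pear: go left to moss.
        moss is a leaf — visit moss.
      At pear: no right child.
      Visit pear.
    Visit fig.
  At elm: go right to iris.
    At iris: go left to lily.
      At lily: go left to rose.
        rose is a leaf — visit rose.
      At lily: no right child.
      Visit lily.
    At iris: go right to rye.
      rye is a leaf — visit rye.
    Visit iris.
  Visit elm.
Visit hop.
Full post-order sequence: fern, lime, ash, teak, moss, pear, fig, rose, lily, rye, iris, elm, hop.

8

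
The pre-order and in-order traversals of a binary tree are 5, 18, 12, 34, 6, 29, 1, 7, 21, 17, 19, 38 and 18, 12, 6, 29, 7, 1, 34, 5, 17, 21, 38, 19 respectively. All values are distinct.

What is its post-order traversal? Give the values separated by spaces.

The first element of pre-order is the root; it splits in-order into left and right subtrees.
Root 5: left subtree has 7 nodes {18, 12, 6, 29, 7, 1, 34}, right has 4 {17, 21, 38, 19}.
  Root 18: left subtree has 0 nodes { }, right has 6 {12, 6, 29, 7, 1, 34}.
    Root 12: left subtree has 0 nodes { }, right has 5 {6, 29, 7, 1, 34}.
      Root 34: left subtree has 4 nodes {6, 29, 7, 1}, right has 0 { }.
        Root 6: left subtree has 0 nodes { }, right has 3 {29, 7, 1}.
          Root 29: left subtree has 0 nodes { }, right has 2 {7, 1}.
            Root 1: left subtree has 1 node {7}, right has 0 { }.
  Root 21: left subtree has 1 node {17}, right has 2 {38, 19}.
    Root 19: left subtree has 1 node {38}, right has 0 { }.

7 1 29 6 34 12 18 17 38 19 21 5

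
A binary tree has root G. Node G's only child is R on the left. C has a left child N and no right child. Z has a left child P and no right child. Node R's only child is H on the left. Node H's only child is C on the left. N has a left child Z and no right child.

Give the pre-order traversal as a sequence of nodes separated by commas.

Pre-order visits the node, then its left subtree, then its right subtree.
Visit G.
At G: go left to R.
  Visit R.
  At R: go left to H.
    Visit H.
    At H: go left to C.
      Visit C.
      At C: go left to N.
        Visit N.
        At N: go left to Z.
          Visit Z.
          At Z: go left to P.
            P is a leaf — visit P.
          At Z: no right child.
        At N: no right child.
      At C: no right child.
    At H: no right child.
  At R: no right child.
At G: no right child.

G, R, H, C, N, Z, P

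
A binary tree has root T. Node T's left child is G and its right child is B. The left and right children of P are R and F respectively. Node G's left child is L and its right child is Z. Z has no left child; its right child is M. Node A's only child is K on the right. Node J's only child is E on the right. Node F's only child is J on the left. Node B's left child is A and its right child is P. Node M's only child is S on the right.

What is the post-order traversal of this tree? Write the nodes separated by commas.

Post-order visits the left subtree, then the right subtree, then the node.
At T: go left to G.
  At G: go left to L.
    L is a leaf — visit L.
  At G: go right to Z.
    At Z: no left child.
    At Z: go right to M.
      At M: no left child.
      At M: go right to S.
        S is a leaf — visit S.
      Visit M.
    Visit Z.
  Visit G.
At T: go right to B.
  At B: go left to A.
    At A: no left child.
    At A: go right to K.
      K is a leaf — visit K.
    Visit A.
  At B: go right to P.
    At P: go left to R.
      R is a leaf — visit R.
    At P: go right to F.
      At F: go left to J.
        At J: no left child.
        At J: go right to E.
          E is a leaf — visit E.
        Visit J.
      At F: no right child.
      Visit F.
    Visit P.
  Visit B.
Visit T.

L, S, M, Z, G, K, A, R, E, J, F, P, B, T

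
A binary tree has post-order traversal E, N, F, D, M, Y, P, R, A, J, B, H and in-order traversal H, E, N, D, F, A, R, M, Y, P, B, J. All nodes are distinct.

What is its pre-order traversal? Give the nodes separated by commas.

The last element of post-order is the root; it splits in-order into left and right subtrees.
Root H: left subtree has 0 nodes { }, right has 11 {E, N, D, F, A, R, M, Y, P, B, J}.
  Root B: left subtree has 9 nodes {E, N, D, F, A, R, M, Y, P}, right has 1 {J}.
    Root A: left subtree has 4 nodes {E, N, D, F}, right has 4 {R, M, Y, P}.
      Root D: left subtree has 2 nodes {E, N}, right has 1 {F}.
        Root N: left subtree has 1 node {E}, right has 0 { }.
      Root R: left subtree has 0 nodes { }, right has 3 {M, Y, P}.
        Root P: left subtree has 2 nodes {M, Y}, right has 0 { }.
          Root Y: left subtree has 1 node {M}, right has 0 { }.

H, B, A, D, N, E, F, R, P, Y, M, J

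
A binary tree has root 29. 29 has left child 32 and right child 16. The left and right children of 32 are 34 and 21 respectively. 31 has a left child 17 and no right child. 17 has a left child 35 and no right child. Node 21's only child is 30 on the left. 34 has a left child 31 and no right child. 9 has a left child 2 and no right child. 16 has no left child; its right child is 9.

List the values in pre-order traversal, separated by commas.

Pre-order visits the node, then its left subtree, then its right subtree.
Visit 29.
At 29: go left to 32.
  Visit 32.
  At 32: go left to 34.
    Visit 34.
    At 34: go left to 31.
      Visit 31.
      At 31: go left to 17.
        Visit 17.
        At 17: go left to 35.
          35 is a leaf — visit 35.
        At 17: no right child.
      At 31: no right child.
    At 34: no right child.
  At 32: go right to 21.
    Visit 21.
    At 21: go left to 30.
      30 is a leaf — visit 30.
    At 21: no right child.
At 29: go right to 16.
  Visit 16.
  At 16: no left child.
  At 16: go right to 9.
    Visit 9.
    At 9: go left to 2.
      2 is a leaf — visit 2.
    At 9: no right child.

29, 32, 34, 31, 17, 35, 21, 30, 16, 9, 2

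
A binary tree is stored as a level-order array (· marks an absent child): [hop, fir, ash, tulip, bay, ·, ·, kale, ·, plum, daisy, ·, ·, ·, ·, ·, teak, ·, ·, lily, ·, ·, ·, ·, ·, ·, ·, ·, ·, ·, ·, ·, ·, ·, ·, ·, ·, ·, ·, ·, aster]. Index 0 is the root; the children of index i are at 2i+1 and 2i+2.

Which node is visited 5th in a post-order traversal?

lily

Post-order visits the left subtree, then the right subtree, then the node.
At hop: go left to fir.
  At fir: go left to tulip.
    At tulip: go left to kale.
      At kale: no left child.
      At kale: go right to teak.
        teak is a leaf — visit teak.
      Visit kale.
    At tulip: no right child.
    Visit tulip.
  At fir: go right to bay.
    At bay: go left to plum.
      At plum: go left to lily.
        At lily: no left child.
        At lily: go right to aster.
          aster is a leaf — visit aster.
        Visit lily.
      At plum: no right child.
      Visit plum.
    At bay: go right to daisy.
      daisy is a leaf — visit daisy.
    Visit bay.
  Visit fir.
At hop: go right to ash.
  ash is a leaf — visit ash.
Visit hop.
Full post-order sequence: teak, kale, tulip, aster, lily, plum, daisy, bay, fir, ash, hop.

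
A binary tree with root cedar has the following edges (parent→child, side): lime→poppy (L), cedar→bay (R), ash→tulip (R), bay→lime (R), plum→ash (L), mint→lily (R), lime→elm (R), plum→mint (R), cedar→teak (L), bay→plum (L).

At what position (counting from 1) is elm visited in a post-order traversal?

8

Post-order visits the left subtree, then the right subtree, then the node.
At cedar: go left to teak.
  teak is a leaf — visit teak.
At cedar: go right to bay.
  At bay: go left to plum.
    At plum: go left to ash.
      At ash: no left child.
      At ash: go right to tulip.
        tulip is a leaf — visit tulip.
      Visit ash.
    At plum: go right to mint.
      At mint: no left child.
      At mint: go right to lily.
        lily is a leaf — visit lily.
      Visit mint.
    Visit plum.
  At bay: go right to lime.
    At lime: go left to poppy.
      poppy is a leaf — visit poppy.
    At lime: go right to elm.
      elm is a leaf — visit elm.
    Visit lime.
  Visit bay.
Visit cedar.
Full post-order sequence: teak, tulip, ash, lily, mint, plum, poppy, elm, lime, bay, cedar.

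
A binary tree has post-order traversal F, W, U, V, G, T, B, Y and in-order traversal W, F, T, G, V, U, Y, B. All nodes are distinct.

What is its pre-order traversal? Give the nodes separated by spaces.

Y T W F G V U B

The last element of post-order is the root; it splits in-order into left and right subtrees.
Root Y: left subtree has 6 nodes {W, F, T, G, V, U}, right has 1 {B}.
  Root T: left subtree has 2 nodes {W, F}, right has 3 {G, V, U}.
    Root W: left subtree has 0 nodes { }, right has 1 {F}.
    Root G: left subtree has 0 nodes { }, right has 2 {V, U}.
      Root V: left subtree has 0 nodes { }, right has 1 {U}.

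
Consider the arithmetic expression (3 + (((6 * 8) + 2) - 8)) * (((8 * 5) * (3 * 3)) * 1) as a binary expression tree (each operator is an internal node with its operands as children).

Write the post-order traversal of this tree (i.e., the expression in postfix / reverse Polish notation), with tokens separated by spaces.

3 6 8 * 2 + 8 - + 8 5 * 3 3 * * 1 * *

Post-order on an expression tree gives postfix notation: for each operator, emit left operand, right operand, then the operator.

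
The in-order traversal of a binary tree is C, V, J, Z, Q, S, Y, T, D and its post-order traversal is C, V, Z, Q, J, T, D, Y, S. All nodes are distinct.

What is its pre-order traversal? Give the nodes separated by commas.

S, J, V, C, Q, Z, Y, D, T

The last element of post-order is the root; it splits in-order into left and right subtrees.
Root S: left subtree has 5 nodes {C, V, J, Z, Q}, right has 3 {Y, T, D}.
  Root J: left subtree has 2 nodes {C, V}, right has 2 {Z, Q}.
    Root V: left subtree has 1 node {C}, right has 0 { }.
    Root Q: left subtree has 1 node {Z}, right has 0 { }.
  Root Y: left subtree has 0 nodes { }, right has 2 {T, D}.
    Root D: left subtree has 1 node {T}, right has 0 { }.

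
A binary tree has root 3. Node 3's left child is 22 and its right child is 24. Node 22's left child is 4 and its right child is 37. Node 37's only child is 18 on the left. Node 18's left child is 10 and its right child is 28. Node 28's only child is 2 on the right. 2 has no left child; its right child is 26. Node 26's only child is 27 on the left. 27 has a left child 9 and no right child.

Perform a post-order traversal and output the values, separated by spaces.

Post-order visits the left subtree, then the right subtree, then the node.
At 3: go left to 22.
  At 22: go left to 4.
    4 is a leaf — visit 4.
  At 22: go right to 37.
    At 37: go left to 18.
      At 18: go left to 10.
        10 is a leaf — visit 10.
      At 18: go right to 28.
        At 28: no left child.
        At 28: go right to 2.
          At 2: no left child.
          At 2: go right to 26.
            At 26: go left to 27.
              At 27: go left to 9.
                9 is a leaf — visit 9.
              At 27: no right child.
              Visit 27.
            At 26: no right child.
            Visit 26.
          Visit 2.
        Visit 28.
      Visit 18.
    At 37: no right child.
    Visit 37.
  Visit 22.
At 3: go right to 24.
  24 is a leaf — visit 24.
Visit 3.

4 10 9 27 26 2 28 18 37 22 24 3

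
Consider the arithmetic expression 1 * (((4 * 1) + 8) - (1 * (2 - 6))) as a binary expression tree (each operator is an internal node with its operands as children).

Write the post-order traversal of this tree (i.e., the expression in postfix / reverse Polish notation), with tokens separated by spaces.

Post-order on an expression tree gives postfix notation: for each operator, emit left operand, right operand, then the operator.

1 4 1 * 8 + 1 2 6 - * - *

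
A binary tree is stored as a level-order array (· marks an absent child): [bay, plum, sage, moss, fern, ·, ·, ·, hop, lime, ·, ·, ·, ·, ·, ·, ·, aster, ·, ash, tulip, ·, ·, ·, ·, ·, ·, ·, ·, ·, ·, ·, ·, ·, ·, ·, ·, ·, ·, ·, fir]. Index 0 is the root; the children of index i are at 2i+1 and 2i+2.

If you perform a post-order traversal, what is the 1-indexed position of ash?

5

Post-order visits the left subtree, then the right subtree, then the node.
At bay: go left to plum.
  At plum: go left to moss.
    At moss: no left child.
    At moss: go right to hop.
      At hop: go left to aster.
        aster is a leaf — visit aster.
      At hop: no right child.
      Visit hop.
    Visit moss.
  At plum: go right to fern.
    At fern: go left to lime.
      At lime: go left to ash.
        At ash: no left child.
        At ash: go right to fir.
          fir is a leaf — visit fir.
        Visit ash.
      At lime: go right to tulip.
        tulip is a leaf — visit tulip.
      Visit lime.
    At fern: no right child.
    Visit fern.
  Visit plum.
At bay: go right to sage.
  sage is a leaf — visit sage.
Visit bay.
Full post-order sequence: aster, hop, moss, fir, ash, tulip, lime, fern, plum, sage, bay.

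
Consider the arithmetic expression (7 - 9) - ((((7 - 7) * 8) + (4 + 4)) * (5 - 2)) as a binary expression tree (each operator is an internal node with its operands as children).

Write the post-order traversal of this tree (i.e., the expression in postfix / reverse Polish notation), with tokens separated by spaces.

7 9 - 7 7 - 8 * 4 4 + + 5 2 - * -

Post-order on an expression tree gives postfix notation: for each operator, emit left operand, right operand, then the operator.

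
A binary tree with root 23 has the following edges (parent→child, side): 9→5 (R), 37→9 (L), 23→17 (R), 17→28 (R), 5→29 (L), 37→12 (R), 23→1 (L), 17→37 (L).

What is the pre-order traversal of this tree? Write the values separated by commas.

Pre-order visits the node, then its left subtree, then its right subtree.
Visit 23.
At 23: go left to 1.
  1 is a leaf — visit 1.
At 23: go right to 17.
  Visit 17.
  At 17: go left to 37.
    Visit 37.
    At 37: go left to 9.
      Visit 9.
      At 9: no left child.
      At 9: go right to 5.
        Visit 5.
        At 5: go left to 29.
          29 is a leaf — visit 29.
        At 5: no right child.
    At 37: go right to 12.
      12 is a leaf — visit 12.
  At 17: go right to 28.
    28 is a leaf — visit 28.

23, 1, 17, 37, 9, 5, 29, 12, 28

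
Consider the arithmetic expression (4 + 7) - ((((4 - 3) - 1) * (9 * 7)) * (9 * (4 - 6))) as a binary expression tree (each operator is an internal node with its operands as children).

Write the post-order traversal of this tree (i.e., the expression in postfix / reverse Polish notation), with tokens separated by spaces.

Post-order on an expression tree gives postfix notation: for each operator, emit left operand, right operand, then the operator.

4 7 + 4 3 - 1 - 9 7 * * 9 4 6 - * * -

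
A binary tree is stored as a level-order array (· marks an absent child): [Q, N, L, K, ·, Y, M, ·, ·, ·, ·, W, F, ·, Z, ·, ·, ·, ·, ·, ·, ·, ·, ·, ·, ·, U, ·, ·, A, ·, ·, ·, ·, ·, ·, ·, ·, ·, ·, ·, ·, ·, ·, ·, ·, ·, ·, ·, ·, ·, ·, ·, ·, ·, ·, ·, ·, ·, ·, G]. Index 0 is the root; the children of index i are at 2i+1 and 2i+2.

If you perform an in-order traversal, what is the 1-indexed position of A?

In-order visits the left subtree, then the node, then the right subtree.
At Q: go left to N.
  At N: go left to K.
    K is a leaf — visit K.
  Visit N.
  At N: no right child.
Visit Q.
At Q: go right to L.
  At L: go left to Y.
    At Y: go left to W.
      W is a leaf — visit W.
    Visit Y.
    At Y: go right to F.
      At F: no left child.
      Visit F.
      At F: go right to U.
        U is a leaf — visit U.
  Visit L.
  At L: go right to M.
    At M: no left child.
    Visit M.
    At M: go right to Z.
      At Z: go left to A.
        At A: no left child.
        Visit A.
        At A: go right to G.
          G is a leaf — visit G.
      Visit Z.
      At Z: no right child.
Full in-order sequence: K, N, Q, W, Y, F, U, L, M, A, G, Z.

10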